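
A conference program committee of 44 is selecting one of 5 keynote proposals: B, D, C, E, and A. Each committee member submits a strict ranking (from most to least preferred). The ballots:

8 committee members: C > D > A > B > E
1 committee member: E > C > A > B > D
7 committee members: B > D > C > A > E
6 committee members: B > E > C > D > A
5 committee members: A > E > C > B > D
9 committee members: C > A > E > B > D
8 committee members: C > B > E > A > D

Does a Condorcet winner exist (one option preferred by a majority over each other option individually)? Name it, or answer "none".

C

C vs B: 31–13 for C.
C vs D: 37–7 for C.
C vs E: 32–12 for C.
C vs A: 39–5 for C.
C beats every other option head-to-head.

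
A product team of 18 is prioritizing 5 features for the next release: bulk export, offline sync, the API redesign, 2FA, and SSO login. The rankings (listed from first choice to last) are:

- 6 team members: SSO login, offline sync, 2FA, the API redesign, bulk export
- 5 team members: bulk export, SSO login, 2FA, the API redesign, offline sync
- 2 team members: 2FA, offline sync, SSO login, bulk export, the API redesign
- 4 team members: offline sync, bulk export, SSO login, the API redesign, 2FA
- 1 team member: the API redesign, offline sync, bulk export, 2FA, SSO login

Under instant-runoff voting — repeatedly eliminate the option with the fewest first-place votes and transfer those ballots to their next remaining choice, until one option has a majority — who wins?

Round 1: bulk export 5, offline sync 4, the API redesign 1, 2FA 2, SSO login 6. Eliminate the API redesign.
Round 2: bulk export 5, offline sync 5, 2FA 2, SSO login 6. Eliminate 2FA.
Round 3: bulk export 5, offline sync 7, SSO login 6. Eliminate bulk export.
Round 4: offline sync 7, SSO login 11. SSO login has a majority.

SSO login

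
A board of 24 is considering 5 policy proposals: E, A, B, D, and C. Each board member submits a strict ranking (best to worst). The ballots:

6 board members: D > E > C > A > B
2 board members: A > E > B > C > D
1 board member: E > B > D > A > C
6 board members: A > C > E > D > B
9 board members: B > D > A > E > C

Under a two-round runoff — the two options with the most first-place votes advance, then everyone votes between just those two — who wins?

Round 1 first-place votes: E 1, A 8, B 9, D 6, C 0.
B and A advance.
Runoff: B is preferred to A by 10 voters; A by 14.
A wins the runoff.

A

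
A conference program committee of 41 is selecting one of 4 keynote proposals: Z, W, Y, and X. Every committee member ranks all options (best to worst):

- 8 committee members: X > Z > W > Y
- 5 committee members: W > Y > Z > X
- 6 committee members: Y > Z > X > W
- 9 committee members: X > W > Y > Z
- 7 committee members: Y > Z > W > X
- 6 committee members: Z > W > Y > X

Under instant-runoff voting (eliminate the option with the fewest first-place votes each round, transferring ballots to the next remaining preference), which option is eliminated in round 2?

Z

Round 1: Z 6, W 5, Y 13, X 17. Eliminate W.
Round 2: Z 6, Y 18, X 17. Eliminate Z.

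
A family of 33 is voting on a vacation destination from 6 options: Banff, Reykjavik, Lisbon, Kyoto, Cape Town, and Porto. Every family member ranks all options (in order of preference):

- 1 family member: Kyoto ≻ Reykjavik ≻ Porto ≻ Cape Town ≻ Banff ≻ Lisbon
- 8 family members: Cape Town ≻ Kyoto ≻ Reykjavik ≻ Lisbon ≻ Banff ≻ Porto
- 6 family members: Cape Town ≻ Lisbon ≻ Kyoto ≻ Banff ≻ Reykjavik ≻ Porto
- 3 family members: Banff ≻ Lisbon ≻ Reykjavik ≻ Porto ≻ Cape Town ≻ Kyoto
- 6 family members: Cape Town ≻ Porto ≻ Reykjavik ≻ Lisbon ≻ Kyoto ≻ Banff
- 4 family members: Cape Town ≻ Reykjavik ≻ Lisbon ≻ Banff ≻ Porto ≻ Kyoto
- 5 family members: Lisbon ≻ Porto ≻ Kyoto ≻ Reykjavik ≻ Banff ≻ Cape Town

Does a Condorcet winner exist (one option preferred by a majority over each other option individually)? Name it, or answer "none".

Cape Town vs Banff: 25–8 for Cape Town.
Cape Town vs Reykjavik: 24–9 for Cape Town.
Cape Town vs Lisbon: 25–8 for Cape Town.
Cape Town vs Kyoto: 27–6 for Cape Town.
Cape Town vs Porto: 24–9 for Cape Town.
Cape Town beats every other option head-to-head.

Cape Town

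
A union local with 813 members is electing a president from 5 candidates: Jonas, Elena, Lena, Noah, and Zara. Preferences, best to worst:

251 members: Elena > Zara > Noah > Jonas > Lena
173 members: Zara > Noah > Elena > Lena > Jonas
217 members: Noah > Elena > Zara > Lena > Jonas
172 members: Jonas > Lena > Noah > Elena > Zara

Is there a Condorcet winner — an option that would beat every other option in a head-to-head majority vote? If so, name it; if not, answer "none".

none

Checking pairwise contests:
Elena beats Jonas 641–172.
Noah beats Elena 562–251.
Jonas beats Lena 423–390.
Zara beats Noah 424–389.
Elena beats Zara 640–173.
Every option loses at least one head-to-head, so there is no Condorcet winner.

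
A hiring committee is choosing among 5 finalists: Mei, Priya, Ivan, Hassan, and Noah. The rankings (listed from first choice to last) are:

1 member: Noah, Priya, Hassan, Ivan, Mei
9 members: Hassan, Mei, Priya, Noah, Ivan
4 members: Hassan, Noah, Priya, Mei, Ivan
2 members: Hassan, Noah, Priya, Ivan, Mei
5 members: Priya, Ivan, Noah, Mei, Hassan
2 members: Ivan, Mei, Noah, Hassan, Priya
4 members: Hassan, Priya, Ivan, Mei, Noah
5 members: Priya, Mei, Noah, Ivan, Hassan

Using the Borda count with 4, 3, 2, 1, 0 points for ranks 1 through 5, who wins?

Priya

Mei: 1·0 + 9·3 + 4·1 + 2·0 + 5·1 + 2·3 + 4·1 + 5·3 = 61
Priya: 1·3 + 9·2 + 4·2 + 2·2 + 5·4 + 2·0 + 4·3 + 5·4 = 85
Ivan: 1·1 + 9·0 + 4·0 + 2·1 + 5·3 + 2·4 + 4·2 + 5·1 = 39
Hassan: 1·2 + 9·4 + 4·4 + 2·4 + 5·0 + 2·1 + 4·4 + 5·0 = 80
Noah: 1·4 + 9·1 + 4·3 + 2·3 + 5·2 + 2·2 + 4·0 + 5·2 = 55
Priya has the highest Borda score (85).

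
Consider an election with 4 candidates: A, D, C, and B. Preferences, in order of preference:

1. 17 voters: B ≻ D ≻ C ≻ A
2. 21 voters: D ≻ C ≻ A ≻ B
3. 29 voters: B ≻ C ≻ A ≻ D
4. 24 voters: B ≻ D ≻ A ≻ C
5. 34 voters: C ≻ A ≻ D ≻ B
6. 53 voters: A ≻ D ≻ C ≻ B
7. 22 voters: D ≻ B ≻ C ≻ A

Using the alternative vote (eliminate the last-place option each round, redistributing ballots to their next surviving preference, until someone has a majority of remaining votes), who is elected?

A

Round 1: A 53, D 43, C 34, B 70. Eliminate C.
Round 2: A 87, D 43, B 70. Eliminate D.
Round 3: A 108, B 92. A has a majority.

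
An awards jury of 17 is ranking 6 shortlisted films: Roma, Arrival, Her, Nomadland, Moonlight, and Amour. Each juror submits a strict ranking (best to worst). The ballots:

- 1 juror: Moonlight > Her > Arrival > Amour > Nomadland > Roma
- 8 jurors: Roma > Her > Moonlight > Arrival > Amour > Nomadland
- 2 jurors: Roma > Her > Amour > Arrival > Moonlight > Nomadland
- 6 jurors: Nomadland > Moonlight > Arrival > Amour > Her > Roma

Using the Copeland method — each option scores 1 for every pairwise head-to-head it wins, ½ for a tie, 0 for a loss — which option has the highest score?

Roma

Roma: beats Arrival, Her, Nomadland, Moonlight, and Amour → score 5.
Arrival: beats Nomadland and Amour; loses to Roma, Her, and Moonlight → score 2.
Her: beats Arrival, Nomadland, Moonlight, and Amour; loses to Roma → score 4.
Nomadland: loses to Roma, Arrival, Her, Moonlight, and Amour → score 0.
Moonlight: beats Arrival, Nomadland, and Amour; loses to Roma and Her → score 3.
Amour: beats Nomadland; loses to Roma, Arrival, Her, and Moonlight → score 1.
Roma has the best pairwise record.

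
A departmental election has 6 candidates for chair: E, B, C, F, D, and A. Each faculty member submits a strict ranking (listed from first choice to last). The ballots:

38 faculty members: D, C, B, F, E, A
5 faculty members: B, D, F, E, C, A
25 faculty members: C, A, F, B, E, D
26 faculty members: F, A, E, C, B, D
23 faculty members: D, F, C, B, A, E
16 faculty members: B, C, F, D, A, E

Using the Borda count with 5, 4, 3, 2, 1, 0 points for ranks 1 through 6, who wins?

E: 38·1 + 5·2 + 25·1 + 26·3 + 23·0 + 16·0 = 151
B: 38·3 + 5·5 + 25·2 + 26·1 + 23·2 + 16·5 = 341
C: 38·4 + 5·1 + 25·5 + 26·2 + 23·3 + 16·4 = 467
F: 38·2 + 5·3 + 25·3 + 26·5 + 23·4 + 16·3 = 436
D: 38·5 + 5·4 + 25·0 + 26·0 + 23·5 + 16·2 = 357
A: 38·0 + 5·0 + 25·4 + 26·4 + 23·1 + 16·1 = 243
C has the highest Borda score (467).

C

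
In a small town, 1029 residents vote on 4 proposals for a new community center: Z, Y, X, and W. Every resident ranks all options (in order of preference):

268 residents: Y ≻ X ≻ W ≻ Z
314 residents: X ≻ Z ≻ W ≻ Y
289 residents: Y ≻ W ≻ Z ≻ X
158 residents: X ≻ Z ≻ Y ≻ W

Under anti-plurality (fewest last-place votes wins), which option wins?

W

Last-place votes: Z 268, Y 314, X 289, W 158.
W is ranked last by the fewest voters, so W wins.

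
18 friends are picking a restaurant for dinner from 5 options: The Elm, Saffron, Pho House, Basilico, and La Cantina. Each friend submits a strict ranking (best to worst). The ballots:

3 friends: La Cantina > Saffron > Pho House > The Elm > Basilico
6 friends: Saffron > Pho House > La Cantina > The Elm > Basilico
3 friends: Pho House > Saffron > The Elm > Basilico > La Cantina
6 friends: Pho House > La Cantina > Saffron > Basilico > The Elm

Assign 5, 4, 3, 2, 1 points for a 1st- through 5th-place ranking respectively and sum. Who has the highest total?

The Elm: 3·2 + 6·2 + 3·3 + 6·1 = 33
Saffron: 3·4 + 6·5 + 3·4 + 6·3 = 72
Pho House: 3·3 + 6·4 + 3·5 + 6·5 = 78
Basilico: 3·1 + 6·1 + 3·2 + 6·2 = 27
La Cantina: 3·5 + 6·3 + 3·1 + 6·4 = 60
Pho House has the highest Borda score (78).

Pho House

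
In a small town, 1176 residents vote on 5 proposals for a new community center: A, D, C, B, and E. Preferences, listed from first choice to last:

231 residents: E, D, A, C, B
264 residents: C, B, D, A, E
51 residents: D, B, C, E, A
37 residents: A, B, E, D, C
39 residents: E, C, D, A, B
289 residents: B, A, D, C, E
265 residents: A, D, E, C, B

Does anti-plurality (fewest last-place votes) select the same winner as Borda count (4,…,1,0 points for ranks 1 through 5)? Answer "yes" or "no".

Anti-plurality — last-place votes: A 51, D 0, C 37, B 535, E 553. Winner: D.
Borda — scores: A 2840, D 2913, C 2060, B 2212, E 1735. Winner: D.
The two methods agree.

yes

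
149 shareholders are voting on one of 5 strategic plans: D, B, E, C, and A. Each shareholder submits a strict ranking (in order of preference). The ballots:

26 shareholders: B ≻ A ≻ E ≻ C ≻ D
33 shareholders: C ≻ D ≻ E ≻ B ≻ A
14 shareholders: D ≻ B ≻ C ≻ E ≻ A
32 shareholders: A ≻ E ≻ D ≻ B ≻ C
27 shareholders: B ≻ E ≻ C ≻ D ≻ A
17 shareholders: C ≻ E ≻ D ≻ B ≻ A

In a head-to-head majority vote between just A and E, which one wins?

Voters preferring A to E: 58; preferring E to A: 91.
E wins the head-to-head.

E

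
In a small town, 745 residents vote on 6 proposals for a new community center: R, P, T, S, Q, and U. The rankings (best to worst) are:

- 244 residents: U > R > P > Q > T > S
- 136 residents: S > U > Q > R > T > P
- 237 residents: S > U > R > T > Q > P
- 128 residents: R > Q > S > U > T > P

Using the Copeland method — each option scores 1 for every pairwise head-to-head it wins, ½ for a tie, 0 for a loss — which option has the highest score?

R: beats P, T, and Q; loses to S and U → score 3.
P: loses to R, T, S, Q, and U → score 0.
T: beats P; loses to R, S, Q, and U → score 1.
S: beats R, P, T, Q, and U → score 5.
Q: beats P and T; loses to R, S, and U → score 2.
U: beats R, P, T, and Q; loses to S → score 4.
S has the best pairwise record.

S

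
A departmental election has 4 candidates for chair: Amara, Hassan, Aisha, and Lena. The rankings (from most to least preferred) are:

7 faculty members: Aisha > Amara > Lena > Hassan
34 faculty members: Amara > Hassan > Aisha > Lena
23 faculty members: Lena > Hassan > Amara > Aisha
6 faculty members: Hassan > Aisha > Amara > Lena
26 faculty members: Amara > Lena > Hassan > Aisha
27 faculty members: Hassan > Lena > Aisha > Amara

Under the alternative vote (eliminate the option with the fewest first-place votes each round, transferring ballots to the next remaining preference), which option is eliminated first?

Round 1: Amara 60, Hassan 33, Aisha 7, Lena 23. Eliminate Aisha.

Aisha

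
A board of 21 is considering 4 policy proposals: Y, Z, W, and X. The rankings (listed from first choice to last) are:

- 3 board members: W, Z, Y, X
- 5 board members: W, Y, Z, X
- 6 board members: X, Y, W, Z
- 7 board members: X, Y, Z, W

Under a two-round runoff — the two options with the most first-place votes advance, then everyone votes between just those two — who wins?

Round 1 first-place votes: Y 0, Z 0, W 8, X 13.
X and W advance.
Runoff: X is preferred to W by 13 voters; W by 8.
X wins the runoff.

X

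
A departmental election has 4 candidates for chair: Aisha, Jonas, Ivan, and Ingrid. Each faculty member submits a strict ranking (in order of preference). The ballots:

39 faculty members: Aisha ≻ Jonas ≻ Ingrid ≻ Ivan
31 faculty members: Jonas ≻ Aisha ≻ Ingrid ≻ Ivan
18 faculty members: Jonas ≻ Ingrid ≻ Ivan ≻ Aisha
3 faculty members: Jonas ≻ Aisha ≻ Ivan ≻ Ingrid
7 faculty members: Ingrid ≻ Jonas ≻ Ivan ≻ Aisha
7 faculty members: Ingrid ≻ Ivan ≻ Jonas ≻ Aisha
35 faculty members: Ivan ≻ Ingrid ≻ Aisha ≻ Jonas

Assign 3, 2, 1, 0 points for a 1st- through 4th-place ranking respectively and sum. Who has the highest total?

Jonas

Aisha: 39·3 + 31·2 + 18·0 + 3·2 + 7·0 + 7·0 + 35·1 = 220
Jonas: 39·2 + 31·3 + 18·3 + 3·3 + 7·2 + 7·1 + 35·0 = 255
Ivan: 39·0 + 31·0 + 18·1 + 3·1 + 7·1 + 7·2 + 35·3 = 147
Ingrid: 39·1 + 31·1 + 18·2 + 3·0 + 7·3 + 7·3 + 35·2 = 218
Jonas has the highest Borda score (255).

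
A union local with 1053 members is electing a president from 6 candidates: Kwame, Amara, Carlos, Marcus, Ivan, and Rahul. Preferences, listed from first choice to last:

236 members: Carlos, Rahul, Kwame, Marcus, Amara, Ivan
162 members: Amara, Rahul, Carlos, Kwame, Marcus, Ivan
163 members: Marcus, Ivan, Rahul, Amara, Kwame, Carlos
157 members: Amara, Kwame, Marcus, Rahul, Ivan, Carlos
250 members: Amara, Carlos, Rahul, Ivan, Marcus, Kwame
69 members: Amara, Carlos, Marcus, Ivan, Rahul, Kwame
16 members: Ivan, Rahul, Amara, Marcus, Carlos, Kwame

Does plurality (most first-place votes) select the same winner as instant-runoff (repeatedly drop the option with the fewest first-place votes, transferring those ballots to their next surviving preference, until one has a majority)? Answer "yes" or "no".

yes

Plurality — first-place votes: Kwame 0, Amara 638, Carlos 236, Marcus 163, Ivan 16, Rahul 0. Winner: Amara.
Instant-runoff — R1 Kwame 0, Amara 638, Carlos 236, Marcus 163, Ivan 16, Rahul 0 (Amara winner). Winner: Amara.
The two methods agree.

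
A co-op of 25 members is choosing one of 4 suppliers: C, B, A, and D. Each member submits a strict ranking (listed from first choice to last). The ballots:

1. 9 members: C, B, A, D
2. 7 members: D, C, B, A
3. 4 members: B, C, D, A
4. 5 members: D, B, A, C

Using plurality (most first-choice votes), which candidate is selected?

First-place votes: C 9, B 4, A 0, D 12.
D has the most first-place votes.

D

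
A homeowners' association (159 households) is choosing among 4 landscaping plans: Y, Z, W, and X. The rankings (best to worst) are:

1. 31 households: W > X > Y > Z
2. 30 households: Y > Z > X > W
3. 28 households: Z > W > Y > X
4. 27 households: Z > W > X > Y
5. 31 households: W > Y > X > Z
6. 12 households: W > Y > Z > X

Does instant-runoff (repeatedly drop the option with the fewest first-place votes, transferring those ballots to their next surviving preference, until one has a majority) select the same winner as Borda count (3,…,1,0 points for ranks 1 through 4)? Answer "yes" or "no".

Instant-runoff — R1 Y 30, Z 55, W 74, X 0 (X out); R2 Y 30, Z 55, W 74 (Y out); R3 Z 85, W 74 (Z winner). Winner: Z.
Borda — scores: Y 235, Z 237, W 332, X 150. Winner: W.
The two methods disagree.

no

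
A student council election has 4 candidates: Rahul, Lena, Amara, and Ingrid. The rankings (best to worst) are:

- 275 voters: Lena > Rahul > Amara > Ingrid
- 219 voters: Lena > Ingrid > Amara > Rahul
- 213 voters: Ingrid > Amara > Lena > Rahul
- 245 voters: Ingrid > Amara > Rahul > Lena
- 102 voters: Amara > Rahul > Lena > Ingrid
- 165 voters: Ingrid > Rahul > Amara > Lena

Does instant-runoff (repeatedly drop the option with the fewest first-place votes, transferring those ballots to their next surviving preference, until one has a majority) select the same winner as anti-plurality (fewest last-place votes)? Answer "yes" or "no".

Instant-runoff — R1 Rahul 0, Lena 494, Amara 102, Ingrid 623 (Ingrid winner). Winner: Ingrid.
Anti-plurality — last-place votes: Rahul 432, Lena 410, Amara 0, Ingrid 377. Winner: Amara.
The two methods disagree.

no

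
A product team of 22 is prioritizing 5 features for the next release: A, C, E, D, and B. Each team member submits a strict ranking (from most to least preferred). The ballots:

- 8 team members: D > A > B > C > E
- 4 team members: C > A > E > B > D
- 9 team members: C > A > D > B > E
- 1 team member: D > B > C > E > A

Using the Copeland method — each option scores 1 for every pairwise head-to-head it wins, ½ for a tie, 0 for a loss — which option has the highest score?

C

A: beats E, D, and B; loses to C → score 3.
C: beats A, E, D, and B → score 4.
E: loses to A, C, D, and B → score 0.
D: beats E and B; loses to A and C → score 2.
B: beats E; loses to A, C, and D → score 1.
C has the best pairwise record.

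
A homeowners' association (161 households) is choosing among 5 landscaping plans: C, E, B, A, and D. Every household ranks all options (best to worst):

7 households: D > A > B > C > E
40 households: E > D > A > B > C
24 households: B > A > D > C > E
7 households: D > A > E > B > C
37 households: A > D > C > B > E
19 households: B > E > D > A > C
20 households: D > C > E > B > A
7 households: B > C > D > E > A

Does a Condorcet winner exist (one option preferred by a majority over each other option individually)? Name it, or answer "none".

D

D vs C: 154–7 for D.
D vs E: 102–59 for D.
D vs B: 111–50 for D.
D vs A: 100–61 for D.
D beats every other option head-to-head.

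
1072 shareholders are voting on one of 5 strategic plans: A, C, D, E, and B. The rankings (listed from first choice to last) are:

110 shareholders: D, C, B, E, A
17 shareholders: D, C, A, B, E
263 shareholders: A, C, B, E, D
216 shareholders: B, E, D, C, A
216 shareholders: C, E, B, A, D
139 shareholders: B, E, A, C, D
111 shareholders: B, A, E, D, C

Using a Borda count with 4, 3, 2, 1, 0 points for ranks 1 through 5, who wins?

B

A: 110·0 + 17·2 + 263·4 + 216·0 + 216·1 + 139·2 + 111·3 = 1913
C: 110·3 + 17·3 + 263·3 + 216·1 + 216·4 + 139·1 + 111·0 = 2389
D: 110·4 + 17·4 + 263·0 + 216·2 + 216·0 + 139·0 + 111·1 = 1051
E: 110·1 + 17·0 + 263·1 + 216·3 + 216·3 + 139·3 + 111·2 = 2308
B: 110·2 + 17·1 + 263·2 + 216·4 + 216·2 + 139·4 + 111·4 = 3059
B has the highest Borda score (3059).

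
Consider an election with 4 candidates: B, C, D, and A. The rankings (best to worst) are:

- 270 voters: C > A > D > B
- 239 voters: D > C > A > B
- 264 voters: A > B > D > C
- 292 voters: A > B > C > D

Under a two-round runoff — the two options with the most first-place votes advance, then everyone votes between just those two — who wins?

Round 1 first-place votes: B 0, C 270, D 239, A 556.
A and C advance.
Runoff: A is preferred to C by 556 voters; C by 509.
A wins the runoff.

A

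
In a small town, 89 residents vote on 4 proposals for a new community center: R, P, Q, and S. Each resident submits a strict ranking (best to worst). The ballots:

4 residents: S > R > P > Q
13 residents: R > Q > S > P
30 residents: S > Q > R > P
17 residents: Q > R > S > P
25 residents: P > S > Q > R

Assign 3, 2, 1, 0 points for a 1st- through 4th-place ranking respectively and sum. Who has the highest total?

R: 4·2 + 13·3 + 30·1 + 17·2 + 25·0 = 111
P: 4·1 + 13·0 + 30·0 + 17·0 + 25·3 = 79
Q: 4·0 + 13·2 + 30·2 + 17·3 + 25·1 = 162
S: 4·3 + 13·1 + 30·3 + 17·1 + 25·2 = 182
S has the highest Borda score (182).

S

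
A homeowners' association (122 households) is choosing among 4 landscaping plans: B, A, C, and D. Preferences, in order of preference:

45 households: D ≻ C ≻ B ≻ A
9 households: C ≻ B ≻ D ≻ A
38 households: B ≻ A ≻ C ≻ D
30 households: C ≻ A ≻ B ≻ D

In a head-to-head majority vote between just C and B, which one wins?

C

Voters preferring C to B: 84; preferring B to C: 38.
C wins the head-to-head.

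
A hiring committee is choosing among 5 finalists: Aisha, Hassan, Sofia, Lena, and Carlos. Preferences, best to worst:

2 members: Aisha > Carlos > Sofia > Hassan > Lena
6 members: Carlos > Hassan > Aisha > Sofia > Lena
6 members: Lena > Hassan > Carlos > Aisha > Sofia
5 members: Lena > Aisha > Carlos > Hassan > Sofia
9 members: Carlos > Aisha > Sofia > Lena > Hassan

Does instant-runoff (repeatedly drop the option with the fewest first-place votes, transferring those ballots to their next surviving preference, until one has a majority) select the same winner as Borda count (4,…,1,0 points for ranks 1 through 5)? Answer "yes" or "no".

yes

Instant-runoff — R1 Aisha 2, Hassan 0, Sofia 0, Lena 11, Carlos 15 (Carlos winner). Winner: Carlos.
Borda — scores: Aisha 68, Hassan 43, Sofia 28, Lena 53, Carlos 88. Winner: Carlos.
The two methods agree.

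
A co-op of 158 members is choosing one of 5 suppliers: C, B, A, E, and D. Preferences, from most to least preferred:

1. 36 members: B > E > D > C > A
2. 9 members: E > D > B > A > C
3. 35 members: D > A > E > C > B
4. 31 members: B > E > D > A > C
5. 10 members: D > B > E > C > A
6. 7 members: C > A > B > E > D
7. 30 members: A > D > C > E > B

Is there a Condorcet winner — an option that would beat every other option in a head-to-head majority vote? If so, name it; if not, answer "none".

none

Checking pairwise contests:
B beats C 86–72.
D beats B 84–74.
B beats A 86–72.
B beats E 84–74.
E beats D 83–75.
Every option loses at least one head-to-head, so there is no Condorcet winner.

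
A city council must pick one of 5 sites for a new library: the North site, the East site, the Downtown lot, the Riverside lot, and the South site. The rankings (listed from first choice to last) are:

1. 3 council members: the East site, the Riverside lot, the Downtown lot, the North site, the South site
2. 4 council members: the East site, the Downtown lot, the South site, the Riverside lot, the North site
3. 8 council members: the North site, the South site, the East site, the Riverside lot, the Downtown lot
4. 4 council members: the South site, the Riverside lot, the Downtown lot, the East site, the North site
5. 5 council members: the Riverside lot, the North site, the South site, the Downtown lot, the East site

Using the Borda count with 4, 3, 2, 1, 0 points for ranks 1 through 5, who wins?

the South site

the North site: 3·1 + 4·0 + 8·4 + 4·0 + 5·3 = 50
the East site: 3·4 + 4·4 + 8·2 + 4·1 + 5·0 = 48
the Downtown lot: 3·2 + 4·3 + 8·0 + 4·2 + 5·1 = 31
the Riverside lot: 3·3 + 4·1 + 8·1 + 4·3 + 5·4 = 53
the South site: 3·0 + 4·2 + 8·3 + 4·4 + 5·2 = 58
the South site has the highest Borda score (58).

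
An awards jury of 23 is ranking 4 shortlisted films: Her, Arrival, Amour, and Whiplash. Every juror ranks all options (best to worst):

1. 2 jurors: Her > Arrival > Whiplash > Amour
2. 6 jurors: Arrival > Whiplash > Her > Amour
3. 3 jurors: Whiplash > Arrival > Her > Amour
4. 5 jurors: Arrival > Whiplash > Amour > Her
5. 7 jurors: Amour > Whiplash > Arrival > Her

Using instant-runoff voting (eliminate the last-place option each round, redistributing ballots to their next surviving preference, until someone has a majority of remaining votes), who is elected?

Round 1: Her 2, Arrival 11, Amour 7, Whiplash 3. Eliminate Her.
Round 2: Arrival 13, Amour 7, Whiplash 3. Arrival has a majority.

Arrival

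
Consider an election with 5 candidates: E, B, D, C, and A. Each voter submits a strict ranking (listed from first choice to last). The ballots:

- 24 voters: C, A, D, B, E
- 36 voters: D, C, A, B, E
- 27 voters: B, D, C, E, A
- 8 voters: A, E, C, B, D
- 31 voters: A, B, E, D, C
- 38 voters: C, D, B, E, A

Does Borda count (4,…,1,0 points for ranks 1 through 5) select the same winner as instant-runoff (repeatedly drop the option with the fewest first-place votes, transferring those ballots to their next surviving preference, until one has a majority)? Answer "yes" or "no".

Borda — scores: E 151, B 345, D 418, C 426, A 300. Winner: C.
Instant-runoff — R1 E 0, B 27, D 36, C 62, A 39 (E out); R2 B 27, D 36, C 62, A 39 (B out); R3 D 63, C 62, A 39 (A out); R4 D 94, C 70 (D winner). Winner: D.
The two methods disagree.

no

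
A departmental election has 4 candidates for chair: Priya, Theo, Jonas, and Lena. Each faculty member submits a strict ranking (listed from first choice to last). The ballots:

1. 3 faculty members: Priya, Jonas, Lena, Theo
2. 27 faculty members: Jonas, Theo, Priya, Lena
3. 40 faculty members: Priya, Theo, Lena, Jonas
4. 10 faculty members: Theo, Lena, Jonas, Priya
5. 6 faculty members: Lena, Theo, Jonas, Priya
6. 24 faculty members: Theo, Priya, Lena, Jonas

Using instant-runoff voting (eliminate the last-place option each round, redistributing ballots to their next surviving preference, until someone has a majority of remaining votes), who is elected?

Theo

Round 1: Priya 43, Theo 34, Jonas 27, Lena 6. Eliminate Lena.
Round 2: Priya 43, Theo 40, Jonas 27. Eliminate Jonas.
Round 3: Priya 43, Theo 67. Theo has a majority.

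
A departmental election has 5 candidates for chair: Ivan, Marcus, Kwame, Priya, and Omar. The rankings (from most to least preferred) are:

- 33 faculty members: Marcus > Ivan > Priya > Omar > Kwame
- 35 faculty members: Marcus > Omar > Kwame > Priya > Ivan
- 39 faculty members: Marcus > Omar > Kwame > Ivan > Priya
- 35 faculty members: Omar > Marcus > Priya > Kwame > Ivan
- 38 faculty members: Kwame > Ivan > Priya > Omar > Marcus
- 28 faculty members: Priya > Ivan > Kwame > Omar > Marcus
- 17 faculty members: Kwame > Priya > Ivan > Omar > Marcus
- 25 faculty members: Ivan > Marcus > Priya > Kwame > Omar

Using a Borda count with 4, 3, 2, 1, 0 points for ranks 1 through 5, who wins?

Marcus

Ivan: 33·3 + 35·0 + 39·1 + 35·0 + 38·3 + 28·3 + 17·2 + 25·4 = 470
Marcus: 33·4 + 35·4 + 39·4 + 35·3 + 38·0 + 28·0 + 17·0 + 25·3 = 608
Kwame: 33·0 + 35·2 + 39·2 + 35·1 + 38·4 + 28·2 + 17·4 + 25·1 = 484
Priya: 33·2 + 35·1 + 39·0 + 35·2 + 38·2 + 28·4 + 17·3 + 25·2 = 460
Omar: 33·1 + 35·3 + 39·3 + 35·4 + 38·1 + 28·1 + 17·1 + 25·0 = 478
Marcus has the highest Borda score (608).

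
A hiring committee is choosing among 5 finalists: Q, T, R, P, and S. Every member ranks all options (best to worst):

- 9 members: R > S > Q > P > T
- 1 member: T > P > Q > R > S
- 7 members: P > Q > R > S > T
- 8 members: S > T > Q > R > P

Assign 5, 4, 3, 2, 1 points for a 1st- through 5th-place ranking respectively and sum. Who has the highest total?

Q: 9·3 + 1·3 + 7·4 + 8·3 = 82
T: 9·1 + 1·5 + 7·1 + 8·4 = 53
R: 9·5 + 1·2 + 7·3 + 8·2 = 84
P: 9·2 + 1·4 + 7·5 + 8·1 = 65
S: 9·4 + 1·1 + 7·2 + 8·5 = 91
S has the highest Borda score (91).

S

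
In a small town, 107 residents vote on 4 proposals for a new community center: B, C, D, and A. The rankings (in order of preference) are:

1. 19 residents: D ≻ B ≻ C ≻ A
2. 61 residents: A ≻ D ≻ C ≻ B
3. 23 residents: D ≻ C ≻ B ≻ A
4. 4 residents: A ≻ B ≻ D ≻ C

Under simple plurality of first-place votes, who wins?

First-place votes: B 0, C 0, D 42, A 65.
A has the most first-place votes.

A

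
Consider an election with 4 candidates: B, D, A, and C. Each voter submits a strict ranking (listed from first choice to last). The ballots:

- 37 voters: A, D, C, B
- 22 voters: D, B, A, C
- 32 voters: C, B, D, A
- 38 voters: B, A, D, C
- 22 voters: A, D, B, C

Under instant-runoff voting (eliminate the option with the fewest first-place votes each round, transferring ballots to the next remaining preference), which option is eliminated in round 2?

C

Round 1: B 38, D 22, A 59, C 32. Eliminate D.
Round 2: B 60, A 59, C 32. Eliminate C.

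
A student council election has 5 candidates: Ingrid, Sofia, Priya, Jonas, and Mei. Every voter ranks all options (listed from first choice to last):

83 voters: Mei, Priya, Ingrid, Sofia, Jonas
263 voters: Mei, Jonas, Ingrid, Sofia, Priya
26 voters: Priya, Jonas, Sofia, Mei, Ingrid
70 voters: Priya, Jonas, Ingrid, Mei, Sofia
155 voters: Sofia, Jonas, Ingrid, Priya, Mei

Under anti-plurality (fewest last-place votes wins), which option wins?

Last-place votes: Ingrid 26, Sofia 70, Priya 263, Jonas 83, Mei 155.
Ingrid is ranked last by the fewest voters, so Ingrid wins.

Ingrid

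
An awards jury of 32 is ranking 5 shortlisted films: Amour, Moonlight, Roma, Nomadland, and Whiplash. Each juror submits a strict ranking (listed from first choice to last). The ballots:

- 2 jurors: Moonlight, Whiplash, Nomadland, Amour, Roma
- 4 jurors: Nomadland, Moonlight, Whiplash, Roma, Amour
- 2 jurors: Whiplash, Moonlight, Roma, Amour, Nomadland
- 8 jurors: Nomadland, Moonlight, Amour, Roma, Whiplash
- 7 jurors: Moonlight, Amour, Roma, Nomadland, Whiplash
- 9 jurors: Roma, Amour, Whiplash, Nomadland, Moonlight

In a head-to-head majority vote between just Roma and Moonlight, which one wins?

Voters preferring Roma to Moonlight: 9; preferring Moonlight to Roma: 23.
Moonlight wins the head-to-head.

Moonlight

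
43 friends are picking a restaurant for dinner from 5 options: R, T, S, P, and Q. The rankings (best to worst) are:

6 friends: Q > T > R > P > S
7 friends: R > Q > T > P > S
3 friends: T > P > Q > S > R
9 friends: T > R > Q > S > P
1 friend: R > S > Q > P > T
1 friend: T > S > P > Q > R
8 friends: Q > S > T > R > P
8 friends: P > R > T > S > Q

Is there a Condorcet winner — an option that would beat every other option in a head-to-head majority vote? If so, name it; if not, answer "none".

Checking pairwise contests:
T beats R 27–16.
Q beats T 22–21.
R beats S 31–12.
R beats P 31–12.
R beats Q 25–18.
Every option loses at least one head-to-head, so there is no Condorcet winner.

none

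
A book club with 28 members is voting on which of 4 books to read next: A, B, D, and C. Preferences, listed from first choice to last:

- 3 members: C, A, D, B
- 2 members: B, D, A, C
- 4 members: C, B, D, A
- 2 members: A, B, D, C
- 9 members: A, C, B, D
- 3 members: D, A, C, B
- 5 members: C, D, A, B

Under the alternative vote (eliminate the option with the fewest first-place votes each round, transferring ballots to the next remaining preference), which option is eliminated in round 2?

D

Round 1: A 11, B 2, D 3, C 12. Eliminate B.
Round 2: A 11, D 5, C 12. Eliminate D.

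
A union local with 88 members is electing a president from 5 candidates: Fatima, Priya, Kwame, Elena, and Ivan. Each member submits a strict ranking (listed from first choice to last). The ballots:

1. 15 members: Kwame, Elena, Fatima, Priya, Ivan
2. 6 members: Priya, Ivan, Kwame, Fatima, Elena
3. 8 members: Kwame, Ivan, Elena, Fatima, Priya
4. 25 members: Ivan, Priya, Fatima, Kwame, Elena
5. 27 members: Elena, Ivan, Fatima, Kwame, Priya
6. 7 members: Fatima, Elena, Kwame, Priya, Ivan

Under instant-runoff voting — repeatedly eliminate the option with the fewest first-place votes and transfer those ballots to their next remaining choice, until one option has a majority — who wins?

Round 1: Fatima 7, Priya 6, Kwame 23, Elena 27, Ivan 25. Eliminate Priya.
Round 2: Fatima 7, Kwame 23, Elena 27, Ivan 31. Eliminate Fatima.
Round 3: Kwame 23, Elena 34, Ivan 31. Eliminate Kwame.
Round 4: Elena 49, Ivan 39. Elena has a majority.

Elena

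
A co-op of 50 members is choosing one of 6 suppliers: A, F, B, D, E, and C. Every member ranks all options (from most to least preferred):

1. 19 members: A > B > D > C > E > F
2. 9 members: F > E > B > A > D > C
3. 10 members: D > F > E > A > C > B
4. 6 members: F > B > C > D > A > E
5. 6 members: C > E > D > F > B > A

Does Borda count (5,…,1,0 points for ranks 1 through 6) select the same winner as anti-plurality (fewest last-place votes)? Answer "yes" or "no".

Borda — scores: A 139, F 127, B 133, D 146, E 109, C 96. Winner: D.
Anti-plurality — last-place votes: A 6, F 19, B 10, D 0, E 6, C 9. Winner: D.
The two methods agree.

yes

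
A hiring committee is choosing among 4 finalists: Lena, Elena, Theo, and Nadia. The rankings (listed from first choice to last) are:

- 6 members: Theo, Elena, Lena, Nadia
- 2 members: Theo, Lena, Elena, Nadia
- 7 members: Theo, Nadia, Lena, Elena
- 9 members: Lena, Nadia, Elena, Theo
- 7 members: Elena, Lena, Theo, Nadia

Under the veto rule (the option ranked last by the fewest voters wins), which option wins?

Last-place votes: Lena 0, Elena 7, Theo 9, Nadia 15.
Lena is ranked last by the fewest voters, so Lena wins.

Lena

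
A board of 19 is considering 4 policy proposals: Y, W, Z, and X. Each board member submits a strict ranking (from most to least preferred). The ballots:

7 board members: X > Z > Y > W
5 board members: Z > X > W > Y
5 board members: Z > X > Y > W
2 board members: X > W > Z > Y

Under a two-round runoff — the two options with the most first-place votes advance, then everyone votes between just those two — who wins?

Z

Round 1 first-place votes: Y 0, W 0, Z 10, X 9.
Z and X advance.
Runoff: Z is preferred to X by 10 voters; X by 9.
Z wins the runoff.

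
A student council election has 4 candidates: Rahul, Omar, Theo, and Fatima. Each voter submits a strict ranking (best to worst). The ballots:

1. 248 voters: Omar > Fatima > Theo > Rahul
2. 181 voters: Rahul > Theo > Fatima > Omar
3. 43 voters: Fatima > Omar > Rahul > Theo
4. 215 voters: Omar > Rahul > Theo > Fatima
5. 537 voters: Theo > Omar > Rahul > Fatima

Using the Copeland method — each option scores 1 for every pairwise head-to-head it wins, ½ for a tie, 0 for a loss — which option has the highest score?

Theo

Rahul: beats Fatima; loses to Omar and Theo → score 1.
Omar: beats Rahul and Fatima; loses to Theo → score 2.
Theo: beats Rahul, Omar, and Fatima → score 3.
Fatima: loses to Rahul, Omar, and Theo → score 0.
Theo has the best pairwise record.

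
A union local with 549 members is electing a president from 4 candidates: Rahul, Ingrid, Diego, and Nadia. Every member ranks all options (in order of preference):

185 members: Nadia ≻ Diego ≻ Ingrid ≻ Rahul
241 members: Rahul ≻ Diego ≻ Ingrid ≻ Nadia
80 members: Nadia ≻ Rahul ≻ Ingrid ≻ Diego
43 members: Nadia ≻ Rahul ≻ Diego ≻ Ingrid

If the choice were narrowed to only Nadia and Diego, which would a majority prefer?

Nadia

Voters preferring Nadia to Diego: 308; preferring Diego to Nadia: 241.
Nadia wins the head-to-head.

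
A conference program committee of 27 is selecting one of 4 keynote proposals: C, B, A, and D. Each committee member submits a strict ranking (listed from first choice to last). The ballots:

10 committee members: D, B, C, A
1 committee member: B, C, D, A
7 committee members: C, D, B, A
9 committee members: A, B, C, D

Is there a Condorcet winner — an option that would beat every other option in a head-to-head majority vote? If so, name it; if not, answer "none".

none

Checking pairwise contests:
B beats C 20–7.
D beats B 17–10.
C beats A 18–9.
C beats D 17–10.
Every option loses at least one head-to-head, so there is no Condorcet winner.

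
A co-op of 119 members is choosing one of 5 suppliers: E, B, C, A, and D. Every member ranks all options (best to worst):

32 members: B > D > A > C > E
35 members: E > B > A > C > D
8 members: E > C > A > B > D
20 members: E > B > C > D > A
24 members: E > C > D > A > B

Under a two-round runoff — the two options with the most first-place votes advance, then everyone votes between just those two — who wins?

Round 1 first-place votes: E 87, B 32, C 0, A 0, D 0.
E and B advance.
Runoff: E is preferred to B by 87 voters; B by 32.
E wins the runoff.

E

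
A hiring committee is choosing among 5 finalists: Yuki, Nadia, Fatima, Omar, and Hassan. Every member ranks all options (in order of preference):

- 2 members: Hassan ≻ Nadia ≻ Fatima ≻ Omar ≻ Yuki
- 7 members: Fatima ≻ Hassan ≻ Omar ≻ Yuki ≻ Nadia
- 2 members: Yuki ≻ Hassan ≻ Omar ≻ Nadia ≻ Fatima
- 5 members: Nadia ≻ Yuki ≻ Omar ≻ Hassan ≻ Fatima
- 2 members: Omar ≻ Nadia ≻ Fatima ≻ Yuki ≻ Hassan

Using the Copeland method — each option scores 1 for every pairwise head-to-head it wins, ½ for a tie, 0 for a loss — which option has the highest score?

Yuki: ties Nadia and Hassan; loses to Fatima and Omar → score 1.
Nadia: beats Fatima; ties Yuki; loses to Omar and Hassan → score 1.5.
Fatima: beats Yuki; ties Omar and Hassan; loses to Nadia → score 2.
Omar: beats Yuki and Nadia; ties Fatima; loses to Hassan → score 2.5.
Hassan: beats Nadia and Omar; ties Yuki and Fatima → score 3.
Hassan has the best pairwise record.

Hassan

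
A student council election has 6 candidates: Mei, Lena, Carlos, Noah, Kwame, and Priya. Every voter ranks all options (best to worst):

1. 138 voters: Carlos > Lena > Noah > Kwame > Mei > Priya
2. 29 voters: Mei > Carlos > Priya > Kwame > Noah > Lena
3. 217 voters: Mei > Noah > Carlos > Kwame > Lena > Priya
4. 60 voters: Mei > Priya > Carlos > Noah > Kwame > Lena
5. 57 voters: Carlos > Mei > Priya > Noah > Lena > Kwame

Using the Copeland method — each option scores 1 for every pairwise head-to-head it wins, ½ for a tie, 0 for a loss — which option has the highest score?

Mei: beats Lena, Carlos, Noah, Kwame, and Priya → score 5.
Lena: beats Priya; loses to Mei, Carlos, Noah, and Kwame → score 1.
Carlos: beats Lena, Noah, Kwame, and Priya; loses to Mei → score 4.
Noah: beats Lena, Kwame, and Priya; loses to Mei and Carlos → score 3.
Kwame: beats Lena and Priya; loses to Mei, Carlos, and Noah → score 2.
Priya: loses to Mei, Lena, Carlos, Noah, and Kwame → score 0.
Mei has the best pairwise record.

Mei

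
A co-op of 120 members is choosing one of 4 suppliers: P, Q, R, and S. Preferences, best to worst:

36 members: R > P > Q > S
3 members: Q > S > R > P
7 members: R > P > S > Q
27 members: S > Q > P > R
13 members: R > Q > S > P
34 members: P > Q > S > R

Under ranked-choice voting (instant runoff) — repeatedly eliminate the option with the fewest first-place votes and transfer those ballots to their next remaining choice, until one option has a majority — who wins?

P

Round 1: P 34, Q 3, R 56, S 27. Eliminate Q.
Round 2: P 34, R 56, S 30. Eliminate S.
Round 3: P 61, R 59. P has a majority.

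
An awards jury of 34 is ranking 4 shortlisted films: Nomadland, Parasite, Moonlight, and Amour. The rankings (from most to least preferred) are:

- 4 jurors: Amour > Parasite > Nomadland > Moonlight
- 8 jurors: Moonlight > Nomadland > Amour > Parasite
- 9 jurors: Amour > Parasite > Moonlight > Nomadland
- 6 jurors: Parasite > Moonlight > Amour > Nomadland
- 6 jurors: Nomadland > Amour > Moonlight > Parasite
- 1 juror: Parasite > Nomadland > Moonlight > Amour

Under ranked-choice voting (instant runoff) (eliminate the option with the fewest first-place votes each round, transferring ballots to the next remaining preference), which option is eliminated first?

Nomadland

Round 1: Nomadland 6, Parasite 7, Moonlight 8, Amour 13. Eliminate Nomadland.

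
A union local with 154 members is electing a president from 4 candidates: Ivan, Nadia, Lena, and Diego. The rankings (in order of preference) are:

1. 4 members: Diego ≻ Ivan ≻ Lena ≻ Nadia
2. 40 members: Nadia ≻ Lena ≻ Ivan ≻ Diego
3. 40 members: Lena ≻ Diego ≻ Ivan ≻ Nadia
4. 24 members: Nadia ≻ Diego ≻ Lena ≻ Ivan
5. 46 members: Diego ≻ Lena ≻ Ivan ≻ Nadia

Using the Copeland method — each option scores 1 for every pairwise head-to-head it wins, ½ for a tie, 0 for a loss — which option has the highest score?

Lena

Ivan: beats Nadia; loses to Lena and Diego → score 1.
Nadia: loses to Ivan, Lena, and Diego → score 0.
Lena: beats Ivan, Nadia, and Diego → score 3.
Diego: beats Ivan and Nadia; loses to Lena → score 2.
Lena has the best pairwise record.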